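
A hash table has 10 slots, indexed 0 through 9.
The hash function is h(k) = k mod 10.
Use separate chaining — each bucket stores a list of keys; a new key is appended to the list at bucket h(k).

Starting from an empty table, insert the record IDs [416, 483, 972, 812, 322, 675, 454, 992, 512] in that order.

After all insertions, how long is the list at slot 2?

416 -> bucket 6
483 -> bucket 3
972 -> bucket 2
812 -> bucket 2 (collision)
322 -> bucket 2 (collision)
675 -> bucket 5
454 -> bucket 4
992 -> bucket 2 (collision)
512 -> bucket 2 (collision)
Final buckets:
0: -
1: -
2: 972 -> 812 -> 322 -> 992 -> 512
3: 483
4: 454
5: 675
6: 416
7: -
8: -
9: -

5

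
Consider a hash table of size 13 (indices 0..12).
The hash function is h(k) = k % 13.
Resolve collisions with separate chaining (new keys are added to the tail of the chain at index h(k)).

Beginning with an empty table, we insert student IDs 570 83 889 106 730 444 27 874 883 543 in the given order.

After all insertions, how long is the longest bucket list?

Insert 570: h=11, bucket 11 empty -> new chain.
Insert 83: h=5, bucket 5 empty -> new chain.
Insert 889: h=5, bucket 5 nonempty -> append to chain.
Insert 106: h=2, bucket 2 empty -> new chain.
Insert 730: h=2, bucket 2 nonempty -> append to chain.
Insert 444: h=2, bucket 2 nonempty -> append to chain.
Insert 27: h=1, bucket 1 empty -> new chain.
Insert 874: h=3, bucket 3 empty -> new chain.
Insert 883: h=12, bucket 12 empty -> new chain.
Insert 543: h=10, bucket 10 empty -> new chain.
Final buckets:
0: —
1: 27
2: 106 -> 730 -> 444
3: 874
4: —
5: 83 -> 889
6: —
7: —
8: —
9: —
10: 543
11: 570
12: 883

3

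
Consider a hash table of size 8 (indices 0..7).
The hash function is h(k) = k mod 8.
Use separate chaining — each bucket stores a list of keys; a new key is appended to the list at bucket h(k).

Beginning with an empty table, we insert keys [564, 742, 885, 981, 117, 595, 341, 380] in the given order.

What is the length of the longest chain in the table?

4

564 -> bucket 4
742 -> bucket 6
885 -> bucket 5
981 -> bucket 5 (collision)
117 -> bucket 5 (collision)
595 -> bucket 3
341 -> bucket 5 (collision)
380 -> bucket 4 (collision)
Final buckets:
0: -
1: -
2: -
3: 595
4: 564 -> 380
5: 885 -> 981 -> 117 -> 341
6: 742
7: -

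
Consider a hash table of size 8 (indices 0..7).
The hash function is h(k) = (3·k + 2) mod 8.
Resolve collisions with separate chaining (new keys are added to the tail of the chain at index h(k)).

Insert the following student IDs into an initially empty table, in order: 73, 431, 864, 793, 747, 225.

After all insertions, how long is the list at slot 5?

3

73 -> bucket 5
431 -> bucket 7
864 -> bucket 2
793 -> bucket 5 (collision)
747 -> bucket 3
225 -> bucket 5 (collision)
Final buckets:
0: _
1: _
2: 864
3: 747
4: _
5: 73 -> 793 -> 225
6: _
7: 431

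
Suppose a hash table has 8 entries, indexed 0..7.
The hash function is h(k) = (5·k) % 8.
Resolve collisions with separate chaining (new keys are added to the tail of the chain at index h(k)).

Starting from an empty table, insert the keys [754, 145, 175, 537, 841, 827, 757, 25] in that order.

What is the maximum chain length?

Insert 754: h=2, bucket 2 empty -> new chain.
Insert 145: h=5, bucket 5 empty -> new chain.
Insert 175: h=3, bucket 3 empty -> new chain.
Insert 537: h=5, bucket 5 nonempty -> append to chain.
Insert 841: h=5, bucket 5 nonempty -> append to chain.
Insert 827: h=7, bucket 7 empty -> new chain.
Insert 757: h=1, bucket 1 empty -> new chain.
Insert 25: h=5, bucket 5 nonempty -> append to chain.
Final buckets:
0: -
1: 757
2: 754
3: 175
4: -
5: 145 -> 537 -> 841 -> 25
6: -
7: 827

4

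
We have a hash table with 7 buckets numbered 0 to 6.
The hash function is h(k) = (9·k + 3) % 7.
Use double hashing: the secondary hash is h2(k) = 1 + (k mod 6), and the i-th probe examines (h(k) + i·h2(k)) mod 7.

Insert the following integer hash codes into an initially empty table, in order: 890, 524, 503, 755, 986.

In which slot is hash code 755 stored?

Insert 890: h=5, slot 5 empty => index 5.
Insert 524: h=1, slot 1 empty => index 1.
Insert 503: h=1, h2=6, slot 1 occupied => index 0.
Insert 755: h=1, h2=6, slots 1,0 occupied => index 6.
Insert 986: h=1, h2=3, slot 1 occupied => index 4.
Table: [503, 524, _, _, 986, 890, 755]

6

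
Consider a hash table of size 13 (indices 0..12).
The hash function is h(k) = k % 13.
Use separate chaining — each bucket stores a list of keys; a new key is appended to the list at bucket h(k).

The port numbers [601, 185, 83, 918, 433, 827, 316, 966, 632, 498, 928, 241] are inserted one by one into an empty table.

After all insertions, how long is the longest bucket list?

Insert 601: h=3, bucket 3 empty → new chain.
Insert 185: h=3, bucket 3 nonempty → append to chain.
Insert 83: h=5, bucket 5 empty → new chain.
Insert 918: h=8, bucket 8 empty → new chain.
Insert 433: h=4, bucket 4 empty → new chain.
Insert 827: h=8, bucket 8 nonempty → append to chain.
Insert 316: h=4, bucket 4 nonempty → append to chain.
Insert 966: h=4, bucket 4 nonempty → append to chain.
Insert 632: h=8, bucket 8 nonempty → append to chain.
Insert 498: h=4, bucket 4 nonempty → append to chain.
Insert 928: h=5, bucket 5 nonempty → append to chain.
Insert 241: h=7, bucket 7 empty → new chain.
Final buckets:
0: _
1: _
2: _
3: 601 -> 185
4: 433 -> 316 -> 966 -> 498
5: 83 -> 928
6: _
7: 241
8: 918 -> 827 -> 632
9: _
10: _
11: _
12: _

4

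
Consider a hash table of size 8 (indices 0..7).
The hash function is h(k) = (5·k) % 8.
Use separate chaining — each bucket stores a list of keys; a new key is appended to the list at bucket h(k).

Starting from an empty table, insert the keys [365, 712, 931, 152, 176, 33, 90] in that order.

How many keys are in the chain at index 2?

365 -> bucket 1
712 -> bucket 0
931 -> bucket 7
152 -> bucket 0 (collision)
176 -> bucket 0 (collision)
33 -> bucket 5
90 -> bucket 2
Final buckets:
0: 712 -> 152 -> 176
1: 365
2: 90
3: .
4: .
5: 33
6: .
7: 931

1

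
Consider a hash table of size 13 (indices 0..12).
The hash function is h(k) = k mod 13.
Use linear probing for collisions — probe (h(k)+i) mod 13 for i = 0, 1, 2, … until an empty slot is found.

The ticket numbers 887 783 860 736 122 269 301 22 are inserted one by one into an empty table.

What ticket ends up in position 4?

887: h=3 -> slot 3
783: h=3, probe 3,4 -> slot 4
860: h=2 -> slot 2
736: h=8 -> slot 8
122: h=5 -> slot 5
269: h=9 -> slot 9
301: h=2, probe 2,3,4,5,6 -> slot 6
22: h=9, probe 9,10 -> slot 10
Table: [∅, ∅, 860, 887, 783, 122, 301, ∅, 736, 269, 22, ∅, ∅]

783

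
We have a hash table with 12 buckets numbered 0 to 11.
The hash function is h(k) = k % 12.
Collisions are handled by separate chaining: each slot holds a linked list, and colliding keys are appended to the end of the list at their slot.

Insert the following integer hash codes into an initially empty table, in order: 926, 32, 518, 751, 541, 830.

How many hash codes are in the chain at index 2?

3

Insert 926: h=2, bucket 2 empty → new chain.
Insert 32: h=8, bucket 8 empty → new chain.
Insert 518: h=2, bucket 2 nonempty → append to chain.
Insert 751: h=7, bucket 7 empty → new chain.
Insert 541: h=1, bucket 1 empty → new chain.
Insert 830: h=2, bucket 2 nonempty → append to chain.
Final buckets:
0: ∅
1: 541
2: 926 -> 518 -> 830
3: ∅
4: ∅
5: ∅
6: ∅
7: 751
8: 32
9: ∅
10: ∅
11: ∅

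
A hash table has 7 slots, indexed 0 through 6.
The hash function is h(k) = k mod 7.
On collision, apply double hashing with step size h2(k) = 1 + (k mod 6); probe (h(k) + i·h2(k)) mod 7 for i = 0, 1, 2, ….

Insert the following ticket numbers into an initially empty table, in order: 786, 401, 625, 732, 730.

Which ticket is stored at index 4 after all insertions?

625

Insert 786: h=2, slot 2 empty -> index 2.
Insert 401: h=2, h2=6, slot 2 occupied -> index 1.
Insert 625: h=2, h2=2, slot 2 occupied -> index 4.
Insert 732: h=4, h2=1, slot 4 occupied -> index 5.
Insert 730: h=2, h2=5, slot 2 occupied -> index 0.
Table: [730, 401, 786, _, 625, 732, _]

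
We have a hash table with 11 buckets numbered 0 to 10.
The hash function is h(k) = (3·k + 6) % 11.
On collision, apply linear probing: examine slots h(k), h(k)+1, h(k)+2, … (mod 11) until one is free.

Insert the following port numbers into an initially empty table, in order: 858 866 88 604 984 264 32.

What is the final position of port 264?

Insert 858: h=6, slot 6 empty → index 6.
Insert 866: h=8, slot 8 empty → index 8.
Insert 88: h=6, slot 6 occupied → index 7.
Insert 604: h=3, slot 3 empty → index 3.
Insert 984: h=10, slot 10 empty → index 10.
Insert 264: h=6, slots 6,7,8 occupied → index 9.
Insert 32: h=3, slot 3 occupied → index 4.
Table: [—, —, —, 604, 32, —, 858, 88, 866, 264, 984]

9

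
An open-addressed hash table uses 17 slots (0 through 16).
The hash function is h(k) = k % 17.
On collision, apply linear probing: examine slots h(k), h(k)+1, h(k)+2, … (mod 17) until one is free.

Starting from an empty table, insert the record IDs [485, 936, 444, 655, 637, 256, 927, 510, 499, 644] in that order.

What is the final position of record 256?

3

485: h=9 => slot 9
936: h=1 => slot 1
444: h=2 => slot 2
655: h=9, probe 9,10 => slot 10
637: h=8 => slot 8
256: h=1, probe 1,2,3 => slot 3
927: h=9, probe 9,10,11 => slot 11
510: h=0 => slot 0
499: h=6 => slot 6
644: h=15 => slot 15
Table: [510, 936, 444, 256, _, _, 499, _, 637, 485, 655, 927, _, _, _, 644, _]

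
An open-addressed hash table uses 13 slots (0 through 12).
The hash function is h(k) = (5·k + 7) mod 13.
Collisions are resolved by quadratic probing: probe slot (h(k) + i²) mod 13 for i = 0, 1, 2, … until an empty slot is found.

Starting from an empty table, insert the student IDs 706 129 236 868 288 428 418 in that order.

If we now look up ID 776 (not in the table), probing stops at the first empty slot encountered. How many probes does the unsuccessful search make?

4

706 hashes to 1; slot 1 is free → place at 1.
129 hashes to 2; slot 2 is free → place at 2.
236 hashes to 4; slot 4 is free → place at 4.
868 hashes to 5; slot 5 is free → place at 5.
288 hashes to 4; 4,5 taken → place at 8.
428 hashes to 2; 2 taken → place at 3.
418 hashes to 4; 4,5,8 taken → place at 0.
Table: [418, 706, 129, 428, 236, 868, _, _, 288, _, _, _, _]
Lookup 776: h=0, probe 0,1,4,9 → slot 9 empty, not found.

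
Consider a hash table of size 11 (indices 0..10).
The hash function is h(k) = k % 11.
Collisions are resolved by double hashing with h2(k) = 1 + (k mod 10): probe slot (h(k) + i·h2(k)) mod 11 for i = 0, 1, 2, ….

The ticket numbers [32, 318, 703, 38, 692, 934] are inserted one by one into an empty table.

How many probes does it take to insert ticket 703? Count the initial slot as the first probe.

32 hashes to 10; slot 10 is free → place at 10.
318 hashes to 10, h2=9; 10 taken → place at 8.
703 hashes to 10, h2=4; 10 taken → place at 3.
38 hashes to 5; slot 5 is free → place at 5.
692 hashes to 10, h2=3; 10 taken → place at 2.
934 hashes to 10, h2=5; 10 taken → place at 4.
Table: [_, _, 692, 703, 934, 38, _, _, 318, _, 32]

2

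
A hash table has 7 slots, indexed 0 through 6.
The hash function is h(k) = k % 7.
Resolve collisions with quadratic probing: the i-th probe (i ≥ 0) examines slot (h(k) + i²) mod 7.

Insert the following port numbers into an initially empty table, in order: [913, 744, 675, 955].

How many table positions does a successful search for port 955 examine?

3

Insert 913: h=3, slot 3 empty => index 3.
Insert 744: h=2, slot 2 empty => index 2.
Insert 675: h=3, slot 3 occupied => index 4.
Insert 955: h=3, slots 3,4 occupied => index 0.
Table: [955, ., 744, 913, 675, ., .]
Lookup 955: h=3, probe 3,4,0 → found at 0.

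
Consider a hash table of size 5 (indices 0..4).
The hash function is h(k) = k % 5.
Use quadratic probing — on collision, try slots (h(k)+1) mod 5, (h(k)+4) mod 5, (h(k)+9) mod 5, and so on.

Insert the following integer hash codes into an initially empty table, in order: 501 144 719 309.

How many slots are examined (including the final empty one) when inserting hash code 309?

501 hashes to 1; slot 1 is free -> place at 1.
144 hashes to 4; slot 4 is free -> place at 4.
719 hashes to 4; 4 taken -> place at 0.
309 hashes to 4; 4,0 taken -> place at 3.
Table: [719, 501, ∅, 309, 144]

3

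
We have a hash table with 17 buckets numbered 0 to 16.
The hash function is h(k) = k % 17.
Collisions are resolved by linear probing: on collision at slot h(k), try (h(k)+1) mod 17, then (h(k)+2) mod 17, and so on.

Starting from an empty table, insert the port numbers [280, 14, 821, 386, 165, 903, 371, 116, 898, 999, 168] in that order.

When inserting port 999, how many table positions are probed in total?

6

280 hashes to 8; slot 8 is free => place at 8.
14 hashes to 14; slot 14 is free => place at 14.
821 hashes to 5; slot 5 is free => place at 5.
386 hashes to 12; slot 12 is free => place at 12.
165 hashes to 12; 12 taken => place at 13.
903 hashes to 2; slot 2 is free => place at 2.
371 hashes to 14; 14 taken => place at 15.
116 hashes to 14; 14,15 taken => place at 16.
898 hashes to 14; 14,15,16 taken => place at 0.
999 hashes to 13; 13,14,15,16,0 taken => place at 1.
168 hashes to 15; 15,16,0,1,2 taken => place at 3.
Table: [898, 999, 903, 168, —, 821, —, —, 280, —, —, —, 386, 165, 14, 371, 116]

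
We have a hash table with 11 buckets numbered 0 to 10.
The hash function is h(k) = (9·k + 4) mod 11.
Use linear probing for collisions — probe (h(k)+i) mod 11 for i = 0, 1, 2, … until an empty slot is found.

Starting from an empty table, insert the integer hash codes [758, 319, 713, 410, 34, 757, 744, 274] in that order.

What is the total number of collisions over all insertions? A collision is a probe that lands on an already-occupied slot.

3

Insert 758: h=6, slot 6 empty → index 6.
Insert 319: h=4, slot 4 empty → index 4.
Insert 713: h=8, slot 8 empty → index 8.
Insert 410: h=9, slot 9 empty → index 9.
Insert 34: h=2, slot 2 empty → index 2.
Insert 757: h=8, slots 8,9 occupied → index 10.
Insert 744: h=1, slot 1 empty → index 1.
Insert 274: h=6, slot 6 occupied → index 7.
Table: [., 744, 34, ., 319, ., 758, 274, 713, 410, 757]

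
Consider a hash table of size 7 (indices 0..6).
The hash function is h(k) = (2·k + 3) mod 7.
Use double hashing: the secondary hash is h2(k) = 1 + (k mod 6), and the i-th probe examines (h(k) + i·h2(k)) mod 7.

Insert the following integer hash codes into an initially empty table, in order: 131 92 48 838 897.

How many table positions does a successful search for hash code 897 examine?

2

131 hashes to 6; slot 6 is free -> place at 6.
92 hashes to 5; slot 5 is free -> place at 5.
48 hashes to 1; slot 1 is free -> place at 1.
838 hashes to 6, h2=5; 6 taken -> place at 4.
897 hashes to 5, h2=4; 5 taken -> place at 2.
Table: [., 48, 897, ., 838, 92, 131]
Lookup 897: h=5, h2=4, probe 5,2 → found at 2.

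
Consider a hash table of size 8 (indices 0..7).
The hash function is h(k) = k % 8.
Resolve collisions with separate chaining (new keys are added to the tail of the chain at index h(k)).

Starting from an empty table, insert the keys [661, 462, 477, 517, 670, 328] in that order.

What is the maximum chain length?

3

661 → bucket 5
462 → bucket 6
477 → bucket 5 (collision)
517 → bucket 5 (collision)
670 → bucket 6 (collision)
328 → bucket 0
Final buckets:
0: 328
1: -
2: -
3: -
4: -
5: 661 -> 477 -> 517
6: 462 -> 670
7: -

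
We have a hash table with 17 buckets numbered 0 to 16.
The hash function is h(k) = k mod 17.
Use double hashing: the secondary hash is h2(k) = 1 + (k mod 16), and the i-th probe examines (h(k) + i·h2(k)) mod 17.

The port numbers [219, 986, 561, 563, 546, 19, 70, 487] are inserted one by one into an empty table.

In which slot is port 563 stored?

6

219 hashes to 15; slot 15 is free -> place at 15.
986 hashes to 0; slot 0 is free -> place at 0.
561 hashes to 0, h2=2; 0 taken -> place at 2.
563 hashes to 2, h2=4; 2 taken -> place at 6.
546 hashes to 2, h2=3; 2 taken -> place at 5.
19 hashes to 2, h2=4; 2,6 taken -> place at 10.
70 hashes to 2, h2=7; 2 taken -> place at 9.
487 hashes to 11; slot 11 is free -> place at 11.
Table: [986, ., 561, ., ., 546, 563, ., ., 70, 19, 487, ., ., ., 219, .]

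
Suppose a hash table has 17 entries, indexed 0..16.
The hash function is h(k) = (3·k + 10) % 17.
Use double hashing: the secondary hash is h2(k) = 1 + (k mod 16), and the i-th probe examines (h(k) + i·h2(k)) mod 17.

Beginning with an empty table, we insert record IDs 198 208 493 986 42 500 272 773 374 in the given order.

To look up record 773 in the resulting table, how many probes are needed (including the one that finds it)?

198: h=9 → slot 9
208: h=5 → slot 5
493: h=10 → slot 10
986: h=10, h2=11, probe 10,4 → slot 4
42: h=0 → slot 0
500: h=14 → slot 14
272: h=10, h2=1, probe 10,11 → slot 11
773: h=0, h2=6, probe 0,6 → slot 6
374: h=10, h2=7, probe 10,0,7 → slot 7
Table: [42, ∅, ∅, ∅, 986, 208, 773, 374, ∅, 198, 493, 272, ∅, ∅, 500, ∅, ∅]
Lookup 773: h=0, h2=6, probe 0,6 → found at 6.

2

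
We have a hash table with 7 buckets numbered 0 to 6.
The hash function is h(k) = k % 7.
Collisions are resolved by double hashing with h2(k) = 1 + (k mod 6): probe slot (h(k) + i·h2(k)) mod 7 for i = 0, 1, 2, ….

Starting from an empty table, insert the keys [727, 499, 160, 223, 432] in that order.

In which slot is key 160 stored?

727: h=6 => slot 6
499: h=2 => slot 2
160: h=6, h2=5, probe 6,4 => slot 4
223: h=6, h2=2, probe 6,1 => slot 1
432: h=5 => slot 5
Table: [-, 223, 499, -, 160, 432, 727]

4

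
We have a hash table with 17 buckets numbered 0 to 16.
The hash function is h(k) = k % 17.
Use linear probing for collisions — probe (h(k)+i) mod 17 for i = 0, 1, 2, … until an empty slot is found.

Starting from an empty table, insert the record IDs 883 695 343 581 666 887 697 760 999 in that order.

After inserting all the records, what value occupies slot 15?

Insert 883: h=16, slot 16 empty -> index 16.
Insert 695: h=15, slot 15 empty -> index 15.
Insert 343: h=3, slot 3 empty -> index 3.
Insert 581: h=3, slot 3 occupied -> index 4.
Insert 666: h=3, slots 3,4 occupied -> index 5.
Insert 887: h=3, slots 3,4,5 occupied -> index 6.
Insert 697: h=0, slot 0 empty -> index 0.
Insert 760: h=12, slot 12 empty -> index 12.
Insert 999: h=13, slot 13 empty -> index 13.
Table: [697, -, -, 343, 581, 666, 887, -, -, -, -, -, 760, 999, -, 695, 883]

695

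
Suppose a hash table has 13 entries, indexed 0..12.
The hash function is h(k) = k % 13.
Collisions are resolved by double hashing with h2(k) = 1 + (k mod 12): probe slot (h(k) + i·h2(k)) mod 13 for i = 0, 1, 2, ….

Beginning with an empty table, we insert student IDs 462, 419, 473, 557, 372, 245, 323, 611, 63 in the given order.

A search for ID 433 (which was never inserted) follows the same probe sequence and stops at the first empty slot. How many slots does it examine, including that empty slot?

462: h=7 -> slot 7
419: h=3 -> slot 3
473: h=5 -> slot 5
557: h=11 -> slot 11
372: h=8 -> slot 8
245: h=11, h2=6, probe 11,4 -> slot 4
323: h=11, h2=12, probe 11,10 -> slot 10
611: h=0 -> slot 0
63: h=11, h2=4, probe 11,2 -> slot 2
Table: [611, —, 63, 419, 245, 473, —, 462, 372, —, 323, 557, —]
Lookup 433: h=4, h2=2, probe 4,6 → slot 6 empty, not found.

2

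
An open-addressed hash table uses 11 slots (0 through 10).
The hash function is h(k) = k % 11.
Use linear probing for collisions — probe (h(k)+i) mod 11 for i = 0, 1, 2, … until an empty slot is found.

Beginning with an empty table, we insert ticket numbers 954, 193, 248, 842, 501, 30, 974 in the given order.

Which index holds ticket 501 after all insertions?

10

Insert 954: h=8, slot 8 empty => index 8.
Insert 193: h=6, slot 6 empty => index 6.
Insert 248: h=6, slot 6 occupied => index 7.
Insert 842: h=6, slots 6,7,8 occupied => index 9.
Insert 501: h=6, slots 6,7,8,9 occupied => index 10.
Insert 30: h=8, slots 8,9,10 occupied => index 0.
Insert 974: h=6, slots 6,7,8,9,10,0 occupied => index 1.
Table: [30, 974, ∅, ∅, ∅, ∅, 193, 248, 954, 842, 501]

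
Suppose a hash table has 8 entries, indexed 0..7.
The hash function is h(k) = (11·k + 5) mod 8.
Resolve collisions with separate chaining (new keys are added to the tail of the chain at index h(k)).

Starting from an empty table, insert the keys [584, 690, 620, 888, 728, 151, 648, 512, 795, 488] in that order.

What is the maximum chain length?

Insert 584: h=5, bucket 5 empty → new chain.
Insert 690: h=3, bucket 3 empty → new chain.
Insert 620: h=1, bucket 1 empty → new chain.
Insert 888: h=5, bucket 5 nonempty → append to chain.
Insert 728: h=5, bucket 5 nonempty → append to chain.
Insert 151: h=2, bucket 2 empty → new chain.
Insert 648: h=5, bucket 5 nonempty → append to chain.
Insert 512: h=5, bucket 5 nonempty → append to chain.
Insert 795: h=6, bucket 6 empty → new chain.
Insert 488: h=5, bucket 5 nonempty → append to chain.
Final buckets:
0: _
1: 620
2: 151
3: 690
4: _
5: 584 -> 888 -> 728 -> 648 -> 512 -> 488
6: 795
7: _

6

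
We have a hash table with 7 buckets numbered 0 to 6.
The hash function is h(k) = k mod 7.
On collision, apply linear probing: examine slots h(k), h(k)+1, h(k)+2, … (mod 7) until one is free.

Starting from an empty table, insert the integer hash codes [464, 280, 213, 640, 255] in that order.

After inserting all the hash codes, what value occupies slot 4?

464: h=2 => slot 2
280: h=0 => slot 0
213: h=3 => slot 3
640: h=3, probe 3,4 => slot 4
255: h=3, probe 3,4,5 => slot 5
Table: [280, ., 464, 213, 640, 255, .]

640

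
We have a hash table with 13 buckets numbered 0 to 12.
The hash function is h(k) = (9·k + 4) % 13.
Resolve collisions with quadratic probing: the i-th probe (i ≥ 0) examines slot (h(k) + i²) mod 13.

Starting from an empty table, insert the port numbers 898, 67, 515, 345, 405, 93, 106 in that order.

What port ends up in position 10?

898 hashes to 0; slot 0 is free → place at 0.
67 hashes to 9; slot 9 is free → place at 9.
515 hashes to 11; slot 11 is free → place at 11.
345 hashes to 2; slot 2 is free → place at 2.
405 hashes to 9; 9 taken → place at 10.
93 hashes to 9; 9,10,0 taken → place at 5.
106 hashes to 9; 9,10,0,5 taken → place at 12.
Table: [898, ∅, 345, ∅, ∅, 93, ∅, ∅, ∅, 67, 405, 515, 106]

405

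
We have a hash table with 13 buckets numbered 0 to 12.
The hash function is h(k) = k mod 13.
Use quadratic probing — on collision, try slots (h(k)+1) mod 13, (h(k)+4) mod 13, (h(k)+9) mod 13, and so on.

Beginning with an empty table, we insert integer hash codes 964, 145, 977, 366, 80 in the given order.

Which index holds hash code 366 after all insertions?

Insert 964: h=2, slot 2 empty -> index 2.
Insert 145: h=2, slot 2 occupied -> index 3.
Insert 977: h=2, slots 2,3 occupied -> index 6.
Insert 366: h=2, slots 2,3,6 occupied -> index 11.
Insert 80: h=2, slots 2,3,6,11 occupied -> index 5.
Table: [∅, ∅, 964, 145, ∅, 80, 977, ∅, ∅, ∅, ∅, 366, ∅]

11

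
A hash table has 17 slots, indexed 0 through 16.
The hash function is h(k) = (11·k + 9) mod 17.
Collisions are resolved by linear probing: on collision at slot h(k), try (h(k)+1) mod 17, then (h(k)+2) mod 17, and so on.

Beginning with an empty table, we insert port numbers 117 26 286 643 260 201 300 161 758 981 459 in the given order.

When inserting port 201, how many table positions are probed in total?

Insert 117: h=4, slot 4 empty => index 4.
Insert 26: h=6, slot 6 empty => index 6.
Insert 286: h=10, slot 10 empty => index 10.
Insert 643: h=10, slot 10 occupied => index 11.
Insert 260: h=13, slot 13 empty => index 13.
Insert 201: h=10, slots 10,11 occupied => index 12.
Insert 300: h=11, slots 11,12,13 occupied => index 14.
Insert 161: h=12, slots 12,13,14 occupied => index 15.
Insert 758: h=0, slot 0 empty => index 0.
Insert 981: h=5, slot 5 empty => index 5.
Insert 459: h=9, slot 9 empty => index 9.
Table: [758, _, _, _, 117, 981, 26, _, _, 459, 286, 643, 201, 260, 300, 161, _]

3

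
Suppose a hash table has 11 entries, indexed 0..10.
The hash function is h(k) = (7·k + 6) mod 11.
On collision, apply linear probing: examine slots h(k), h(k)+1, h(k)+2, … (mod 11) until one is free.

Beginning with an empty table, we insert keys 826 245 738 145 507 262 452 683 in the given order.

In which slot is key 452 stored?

7

826: h=2 → slot 2
245: h=5 → slot 5
738: h=2, probe 2,3 → slot 3
145: h=9 → slot 9
507: h=2, probe 2,3,4 → slot 4
262: h=3, probe 3,4,5,6 → slot 6
452: h=2, probe 2,3,4,5,6,7 → slot 7
683: h=2, probe 2,3,4,5,6,7,8 → slot 8
Table: [∅, ∅, 826, 738, 507, 245, 262, 452, 683, 145, ∅]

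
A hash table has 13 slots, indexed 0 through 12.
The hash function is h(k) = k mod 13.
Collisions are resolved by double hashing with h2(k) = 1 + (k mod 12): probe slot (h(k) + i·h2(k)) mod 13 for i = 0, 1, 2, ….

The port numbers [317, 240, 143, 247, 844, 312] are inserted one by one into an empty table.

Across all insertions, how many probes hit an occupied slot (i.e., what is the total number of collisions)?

2

317 hashes to 5; slot 5 is free => place at 5.
240 hashes to 6; slot 6 is free => place at 6.
143 hashes to 0; slot 0 is free => place at 0.
247 hashes to 0, h2=8; 0 taken => place at 8.
844 hashes to 12; slot 12 is free => place at 12.
312 hashes to 0, h2=1; 0 taken => place at 1.
Table: [143, 312, ∅, ∅, ∅, 317, 240, ∅, 247, ∅, ∅, ∅, 844]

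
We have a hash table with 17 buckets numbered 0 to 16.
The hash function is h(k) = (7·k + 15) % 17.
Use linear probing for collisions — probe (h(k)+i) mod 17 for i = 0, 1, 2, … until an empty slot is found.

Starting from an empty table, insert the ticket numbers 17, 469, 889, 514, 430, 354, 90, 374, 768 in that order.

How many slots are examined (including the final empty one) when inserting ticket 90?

4

17 hashes to 15; slot 15 is free -> place at 15.
469 hashes to 0; slot 0 is free -> place at 0.
889 hashes to 16; slot 16 is free -> place at 16.
514 hashes to 9; slot 9 is free -> place at 9.
430 hashes to 16; 16,0 taken -> place at 1.
354 hashes to 11; slot 11 is free -> place at 11.
90 hashes to 16; 16,0,1 taken -> place at 2.
374 hashes to 15; 15,16,0,1,2 taken -> place at 3.
768 hashes to 2; 2,3 taken -> place at 4.
Table: [469, 430, 90, 374, 768, ., ., ., ., 514, ., 354, ., ., ., 17, 889]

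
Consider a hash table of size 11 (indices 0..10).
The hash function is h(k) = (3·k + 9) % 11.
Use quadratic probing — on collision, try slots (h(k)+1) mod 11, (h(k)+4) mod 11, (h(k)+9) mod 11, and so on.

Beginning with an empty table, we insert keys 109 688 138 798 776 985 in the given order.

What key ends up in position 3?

Insert 109: h=6, slot 6 empty => index 6.
Insert 688: h=5, slot 5 empty => index 5.
Insert 138: h=5, slots 5,6 occupied => index 9.
Insert 798: h=5, slots 5,6,9 occupied => index 3.
Insert 776: h=5, slots 5,6,9,3 occupied => index 10.
Insert 985: h=5, slots 5,6,9,3,10 occupied => index 8.
Table: [-, -, -, 798, -, 688, 109, -, 985, 138, 776]

798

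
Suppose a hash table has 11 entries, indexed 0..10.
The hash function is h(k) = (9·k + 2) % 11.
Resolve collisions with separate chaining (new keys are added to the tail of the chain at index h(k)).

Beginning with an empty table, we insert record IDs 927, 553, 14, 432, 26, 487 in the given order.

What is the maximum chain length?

5

Insert 927: h=7, bucket 7 empty → new chain.
Insert 553: h=7, bucket 7 nonempty → append to chain.
Insert 14: h=7, bucket 7 nonempty → append to chain.
Insert 432: h=7, bucket 7 nonempty → append to chain.
Insert 26: h=5, bucket 5 empty → new chain.
Insert 487: h=7, bucket 7 nonempty → append to chain.
Final buckets:
0: .
1: .
2: .
3: .
4: .
5: 26
6: .
7: 927 -> 553 -> 14 -> 432 -> 487
8: .
9: .
10: .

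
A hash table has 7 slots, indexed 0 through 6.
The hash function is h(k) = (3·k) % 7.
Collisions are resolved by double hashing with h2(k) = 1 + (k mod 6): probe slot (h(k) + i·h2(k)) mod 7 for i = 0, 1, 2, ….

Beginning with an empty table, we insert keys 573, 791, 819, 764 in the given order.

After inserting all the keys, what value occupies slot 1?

573 hashes to 4; slot 4 is free -> place at 4.
791 hashes to 0; slot 0 is free -> place at 0.
819 hashes to 0, h2=4; 0,4 taken -> place at 1.
764 hashes to 3; slot 3 is free -> place at 3.
Table: [791, 819, _, 764, 573, _, _]

819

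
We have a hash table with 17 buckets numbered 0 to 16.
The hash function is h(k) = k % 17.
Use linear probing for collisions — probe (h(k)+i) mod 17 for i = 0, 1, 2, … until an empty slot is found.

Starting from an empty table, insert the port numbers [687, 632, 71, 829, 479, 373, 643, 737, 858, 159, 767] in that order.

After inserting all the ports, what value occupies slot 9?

687: h=7 → slot 7
632: h=3 → slot 3
71: h=3, probe 3,4 → slot 4
829: h=13 → slot 13
479: h=3, probe 3,4,5 → slot 5
373: h=16 → slot 16
643: h=14 → slot 14
737: h=6 → slot 6
858: h=8 → slot 8
159: h=6, probe 6,7,8,9 → slot 9
767: h=2 → slot 2
Table: [—, —, 767, 632, 71, 479, 737, 687, 858, 159, —, —, —, 829, 643, —, 373]

159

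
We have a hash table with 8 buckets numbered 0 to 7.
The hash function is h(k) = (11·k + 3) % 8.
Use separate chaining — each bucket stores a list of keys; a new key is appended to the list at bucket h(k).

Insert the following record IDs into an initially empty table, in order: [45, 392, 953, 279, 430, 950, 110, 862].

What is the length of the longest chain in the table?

45 → bucket 2
392 → bucket 3
953 → bucket 6
279 → bucket 0
430 → bucket 5
950 → bucket 5 (collision)
110 → bucket 5 (collision)
862 → bucket 5 (collision)
Final buckets:
0: 279
1: ∅
2: 45
3: 392
4: ∅
5: 430 -> 950 -> 110 -> 862
6: 953
7: ∅

4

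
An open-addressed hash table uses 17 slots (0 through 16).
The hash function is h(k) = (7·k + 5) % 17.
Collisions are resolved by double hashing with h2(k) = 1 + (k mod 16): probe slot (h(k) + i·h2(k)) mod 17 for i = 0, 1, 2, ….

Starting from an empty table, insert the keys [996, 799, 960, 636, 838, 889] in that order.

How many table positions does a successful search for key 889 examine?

2

996 hashes to 7; slot 7 is free → place at 7.
799 hashes to 5; slot 5 is free → place at 5.
960 hashes to 10; slot 10 is free → place at 10.
636 hashes to 3; slot 3 is free → place at 3.
838 hashes to 6; slot 6 is free → place at 6.
889 hashes to 6, h2=10; 6 taken → place at 16.
Table: [., ., ., 636, ., 799, 838, 996, ., ., 960, ., ., ., ., ., 889]
Lookup 889: h=6, h2=10, probe 6,16 → found at 16.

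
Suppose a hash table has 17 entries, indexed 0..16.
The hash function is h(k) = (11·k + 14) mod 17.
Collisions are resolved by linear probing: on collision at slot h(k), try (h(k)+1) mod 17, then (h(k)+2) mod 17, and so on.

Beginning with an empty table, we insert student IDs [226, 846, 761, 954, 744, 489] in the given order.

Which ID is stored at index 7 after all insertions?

226: h=1 -> slot 1
846: h=4 -> slot 4
761: h=4, probe 4,5 -> slot 5
954: h=2 -> slot 2
744: h=4, probe 4,5,6 -> slot 6
489: h=4, probe 4,5,6,7 -> slot 7
Table: [-, 226, 954, -, 846, 761, 744, 489, -, -, -, -, -, -, -, -, -]

489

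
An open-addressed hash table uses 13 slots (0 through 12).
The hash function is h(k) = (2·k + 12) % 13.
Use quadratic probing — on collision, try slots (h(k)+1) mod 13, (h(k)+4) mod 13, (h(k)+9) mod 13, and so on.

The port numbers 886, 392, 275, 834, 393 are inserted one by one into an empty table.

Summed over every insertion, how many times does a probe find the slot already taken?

6

886 hashes to 3; slot 3 is free => place at 3.
392 hashes to 3; 3 taken => place at 4.
275 hashes to 3; 3,4 taken => place at 7.
834 hashes to 3; 3,4,7 taken => place at 12.
393 hashes to 5; slot 5 is free => place at 5.
Table: [., ., ., 886, 392, 393, ., 275, ., ., ., ., 834]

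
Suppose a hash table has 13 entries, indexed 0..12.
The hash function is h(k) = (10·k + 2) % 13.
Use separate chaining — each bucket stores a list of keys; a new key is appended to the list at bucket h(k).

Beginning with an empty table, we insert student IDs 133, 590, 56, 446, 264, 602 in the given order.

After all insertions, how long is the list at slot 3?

133 -> bucket 6
590 -> bucket 0
56 -> bucket 3
446 -> bucket 3 (collision)
264 -> bucket 3 (collision)
602 -> bucket 3 (collision)
Final buckets:
0: 590
1: .
2: .
3: 56 -> 446 -> 264 -> 602
4: .
5: .
6: 133
7: .
8: .
9: .
10: .
11: .
12: .

4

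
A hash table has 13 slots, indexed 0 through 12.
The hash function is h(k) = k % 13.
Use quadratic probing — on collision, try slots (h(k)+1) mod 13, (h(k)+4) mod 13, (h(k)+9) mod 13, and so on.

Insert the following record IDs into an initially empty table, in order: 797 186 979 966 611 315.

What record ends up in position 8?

Insert 797: h=4, slot 4 empty -> index 4.
Insert 186: h=4, slot 4 occupied -> index 5.
Insert 979: h=4, slots 4,5 occupied -> index 8.
Insert 966: h=4, slots 4,5,8 occupied -> index 0.
Insert 611: h=0, slot 0 occupied -> index 1.
Insert 315: h=3, slot 3 empty -> index 3.
Table: [966, 611, —, 315, 797, 186, —, —, 979, —, —, —, —]

979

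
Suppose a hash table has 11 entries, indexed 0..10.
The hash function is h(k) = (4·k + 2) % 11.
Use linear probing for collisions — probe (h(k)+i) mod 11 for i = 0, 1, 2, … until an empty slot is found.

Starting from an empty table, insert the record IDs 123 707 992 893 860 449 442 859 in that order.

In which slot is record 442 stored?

4

123 hashes to 10; slot 10 is free -> place at 10.
707 hashes to 3; slot 3 is free -> place at 3.
992 hashes to 10; 10 taken -> place at 0.
893 hashes to 10; 10,0 taken -> place at 1.
860 hashes to 10; 10,0,1 taken -> place at 2.
449 hashes to 5; slot 5 is free -> place at 5.
442 hashes to 10; 10,0,1,2,3 taken -> place at 4.
859 hashes to 6; slot 6 is free -> place at 6.
Table: [992, 893, 860, 707, 442, 449, 859, ∅, ∅, ∅, 123]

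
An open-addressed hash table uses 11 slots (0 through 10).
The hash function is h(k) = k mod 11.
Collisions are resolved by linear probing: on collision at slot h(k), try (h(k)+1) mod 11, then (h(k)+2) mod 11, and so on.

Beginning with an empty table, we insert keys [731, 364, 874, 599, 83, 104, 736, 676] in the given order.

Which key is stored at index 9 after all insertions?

104

Insert 731: h=5, slot 5 empty -> index 5.
Insert 364: h=1, slot 1 empty -> index 1.
Insert 874: h=5, slot 5 occupied -> index 6.
Insert 599: h=5, slots 5,6 occupied -> index 7.
Insert 83: h=6, slots 6,7 occupied -> index 8.
Insert 104: h=5, slots 5,6,7,8 occupied -> index 9.
Insert 736: h=10, slot 10 empty -> index 10.
Insert 676: h=5, slots 5,6,7,8,9,10 occupied -> index 0.
Table: [676, 364, _, _, _, 731, 874, 599, 83, 104, 736]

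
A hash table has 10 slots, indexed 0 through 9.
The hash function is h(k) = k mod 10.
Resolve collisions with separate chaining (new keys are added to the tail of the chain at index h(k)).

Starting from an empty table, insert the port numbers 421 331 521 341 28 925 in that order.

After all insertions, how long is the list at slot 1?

421 → bucket 1
331 → bucket 1 (collision)
521 → bucket 1 (collision)
341 → bucket 1 (collision)
28 → bucket 8
925 → bucket 5
Final buckets:
0: ∅
1: 421 -> 331 -> 521 -> 341
2: ∅
3: ∅
4: ∅
5: 925
6: ∅
7: ∅
8: 28
9: ∅

4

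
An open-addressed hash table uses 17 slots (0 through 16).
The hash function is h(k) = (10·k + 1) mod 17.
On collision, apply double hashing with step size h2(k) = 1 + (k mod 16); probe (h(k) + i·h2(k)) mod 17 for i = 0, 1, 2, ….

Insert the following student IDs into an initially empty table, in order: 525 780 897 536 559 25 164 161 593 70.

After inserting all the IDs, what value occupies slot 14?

Insert 525: h=15, slot 15 empty => index 15.
Insert 780: h=15, h2=13, slot 15 occupied => index 11.
Insert 897: h=12, slot 12 empty => index 12.
Insert 536: h=6, slot 6 empty => index 6.
Insert 559: h=15, h2=16, slot 15 occupied => index 14.
Insert 25: h=13, slot 13 empty => index 13.
Insert 164: h=9, slot 9 empty => index 9.
Insert 161: h=13, h2=2, slots 13,15 occupied => index 0.
Insert 593: h=15, h2=2, slots 15,0 occupied => index 2.
Insert 70: h=4, slot 4 empty => index 4.
Table: [161, -, 593, -, 70, -, 536, -, -, 164, -, 780, 897, 25, 559, 525, -]

559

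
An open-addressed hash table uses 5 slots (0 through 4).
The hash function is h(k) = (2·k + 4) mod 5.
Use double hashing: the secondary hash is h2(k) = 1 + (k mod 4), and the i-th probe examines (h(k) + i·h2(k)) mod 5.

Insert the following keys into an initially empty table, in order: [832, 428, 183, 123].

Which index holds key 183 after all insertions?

832: h=3 => slot 3
428: h=0 => slot 0
183: h=0, h2=4, probe 0,4 => slot 4
123: h=0, h2=4, probe 0,4,3,2 => slot 2
Table: [428, —, 123, 832, 183]

4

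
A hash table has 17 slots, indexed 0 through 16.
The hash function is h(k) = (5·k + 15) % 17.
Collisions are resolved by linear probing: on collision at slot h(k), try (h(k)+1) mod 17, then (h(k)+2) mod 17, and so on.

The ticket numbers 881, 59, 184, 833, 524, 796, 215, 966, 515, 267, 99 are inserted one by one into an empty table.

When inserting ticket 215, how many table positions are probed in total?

881: h=0 => slot 0
59: h=4 => slot 4
184: h=0, probe 0,1 => slot 1
833: h=15 => slot 15
524: h=0, probe 0,1,2 => slot 2
796: h=0, probe 0,1,2,3 => slot 3
215: h=2, probe 2,3,4,5 => slot 5
966: h=0, probe 0,1,2,3,4,5,6 => slot 6
515: h=6, probe 6,7 => slot 7
267: h=7, probe 7,8 => slot 8
99: h=0, probe 0,1,2,3,4,5,6,7,8,9 => slot 9
Table: [881, 184, 524, 796, 59, 215, 966, 515, 267, 99, -, -, -, -, -, 833, -]

4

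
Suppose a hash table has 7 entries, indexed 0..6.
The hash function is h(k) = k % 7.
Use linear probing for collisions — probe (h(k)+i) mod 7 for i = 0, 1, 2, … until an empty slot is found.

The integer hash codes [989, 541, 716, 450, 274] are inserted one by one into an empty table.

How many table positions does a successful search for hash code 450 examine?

4

989: h=2 -> slot 2
541: h=2, probe 2,3 -> slot 3
716: h=2, probe 2,3,4 -> slot 4
450: h=2, probe 2,3,4,5 -> slot 5
274: h=1 -> slot 1
Table: [∅, 274, 989, 541, 716, 450, ∅]
Lookup 450: h=2, probe 2,3,4,5 → found at 5.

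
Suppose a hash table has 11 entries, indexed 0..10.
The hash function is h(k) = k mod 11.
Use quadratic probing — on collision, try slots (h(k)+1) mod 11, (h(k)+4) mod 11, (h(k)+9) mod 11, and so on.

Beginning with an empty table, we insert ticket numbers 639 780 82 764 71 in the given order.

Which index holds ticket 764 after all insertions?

639 hashes to 1; slot 1 is free => place at 1.
780 hashes to 10; slot 10 is free => place at 10.
82 hashes to 5; slot 5 is free => place at 5.
764 hashes to 5; 5 taken => place at 6.
71 hashes to 5; 5,6 taken => place at 9.
Table: [., 639, ., ., ., 82, 764, ., ., 71, 780]

6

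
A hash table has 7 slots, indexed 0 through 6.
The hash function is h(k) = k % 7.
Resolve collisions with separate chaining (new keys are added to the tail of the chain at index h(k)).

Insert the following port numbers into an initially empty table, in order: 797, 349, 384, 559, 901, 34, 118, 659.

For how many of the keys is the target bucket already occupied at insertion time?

5

Insert 797: h=6, bucket 6 empty → new chain.
Insert 349: h=6, bucket 6 nonempty → append to chain.
Insert 384: h=6, bucket 6 nonempty → append to chain.
Insert 559: h=6, bucket 6 nonempty → append to chain.
Insert 901: h=5, bucket 5 empty → new chain.
Insert 34: h=6, bucket 6 nonempty → append to chain.
Insert 118: h=6, bucket 6 nonempty → append to chain.
Insert 659: h=1, bucket 1 empty → new chain.
Final buckets:
0: -
1: 659
2: -
3: -
4: -
5: 901
6: 797 -> 349 -> 384 -> 559 -> 34 -> 118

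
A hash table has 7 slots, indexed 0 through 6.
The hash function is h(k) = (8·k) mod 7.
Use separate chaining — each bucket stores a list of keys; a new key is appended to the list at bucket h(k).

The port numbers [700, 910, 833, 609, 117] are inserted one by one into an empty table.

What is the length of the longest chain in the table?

4

700 → bucket 0
910 → bucket 0 (collision)
833 → bucket 0 (collision)
609 → bucket 0 (collision)
117 → bucket 5
Final buckets:
0: 700 -> 910 -> 833 -> 609
1: .
2: .
3: .
4: .
5: 117
6: .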